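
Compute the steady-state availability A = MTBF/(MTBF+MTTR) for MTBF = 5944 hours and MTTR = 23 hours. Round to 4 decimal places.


MTBF = 5944
MTTR = 23
MTBF + MTTR = 5967
A = 5944 / 5967
A = 0.9961

0.9961


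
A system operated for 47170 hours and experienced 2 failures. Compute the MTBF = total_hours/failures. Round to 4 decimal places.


total_hours = 47170
failures = 2
MTBF = 47170 / 2
MTBF = 23585.0

23585.0


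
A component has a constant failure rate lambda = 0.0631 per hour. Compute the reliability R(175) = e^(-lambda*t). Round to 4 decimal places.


lambda = 0.0631
t = 175
lambda * t = 11.0425
R(t) = e^(-11.0425)
R(t) = 0.0

0.0


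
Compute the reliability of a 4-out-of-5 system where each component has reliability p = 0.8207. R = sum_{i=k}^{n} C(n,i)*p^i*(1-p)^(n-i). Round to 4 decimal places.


k = 4, n = 5, p = 0.8207
i=4: C(5,4)=5 * 0.8207^4 * 0.1793^1 = 0.4067
i=5: C(5,5)=1 * 0.8207^5 * 0.1793^0 = 0.3723
R = sum of terms = 0.779

0.779


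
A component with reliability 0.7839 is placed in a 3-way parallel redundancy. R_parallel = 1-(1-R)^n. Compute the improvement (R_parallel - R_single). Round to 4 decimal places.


R_single = 0.7839, n = 3
1 - R_single = 0.2161
(1 - R_single)^n = 0.2161^3 = 0.0101
R_parallel = 1 - 0.0101 = 0.9899
Improvement = 0.9899 - 0.7839
Improvement = 0.206

0.206


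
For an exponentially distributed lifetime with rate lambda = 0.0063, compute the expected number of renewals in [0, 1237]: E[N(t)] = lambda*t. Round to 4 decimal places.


lambda = 0.0063
t = 1237
E[N(t)] = lambda * t
E[N(t)] = 0.0063 * 1237
E[N(t)] = 7.7931

7.7931


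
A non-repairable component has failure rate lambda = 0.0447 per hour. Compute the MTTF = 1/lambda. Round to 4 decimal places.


lambda = 0.0447
MTTF = 1 / 0.0447
MTTF = 22.3714

22.3714


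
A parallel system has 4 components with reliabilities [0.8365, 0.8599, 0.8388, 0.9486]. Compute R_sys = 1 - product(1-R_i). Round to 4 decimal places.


Components: [0.8365, 0.8599, 0.8388, 0.9486]
(1 - 0.8365) = 0.1635, running product = 0.1635
(1 - 0.8599) = 0.1401, running product = 0.0229
(1 - 0.8388) = 0.1612, running product = 0.0037
(1 - 0.9486) = 0.0514, running product = 0.0002
Product of (1-R_i) = 0.0002
R_sys = 1 - 0.0002 = 0.9998

0.9998


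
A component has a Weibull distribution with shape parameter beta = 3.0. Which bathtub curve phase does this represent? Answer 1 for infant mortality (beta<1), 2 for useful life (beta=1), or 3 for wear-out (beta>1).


beta = 3.0
Compare beta to 1:
beta < 1 => infant mortality (phase 1)
beta = 1 => useful life (phase 2)
beta > 1 => wear-out (phase 3)
Since beta = 3.0, this is wear-out (increasing failure rate)
Phase = 3

3


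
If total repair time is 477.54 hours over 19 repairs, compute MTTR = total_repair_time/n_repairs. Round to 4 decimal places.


total_repair_time = 477.54
n_repairs = 19
MTTR = 477.54 / 19
MTTR = 25.1337

25.1337


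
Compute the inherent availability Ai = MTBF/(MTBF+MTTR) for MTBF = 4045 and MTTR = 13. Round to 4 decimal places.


MTBF = 4045
MTTR = 13
MTBF + MTTR = 4058
Ai = 4045 / 4058
Ai = 0.9968

0.9968


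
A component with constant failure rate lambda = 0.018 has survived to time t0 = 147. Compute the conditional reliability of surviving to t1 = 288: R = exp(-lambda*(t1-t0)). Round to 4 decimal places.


lambda = 0.018
t0 = 147, t1 = 288
t1 - t0 = 141
lambda * (t1-t0) = 0.018 * 141 = 2.538
R = exp(-2.538)
R = 0.079

0.079


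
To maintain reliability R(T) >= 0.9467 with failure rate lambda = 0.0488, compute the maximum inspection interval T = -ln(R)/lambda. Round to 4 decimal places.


R_target = 0.9467
lambda = 0.0488
-ln(0.9467) = 0.0548
T = 0.0548 / 0.0488
T = 1.1224

1.1224


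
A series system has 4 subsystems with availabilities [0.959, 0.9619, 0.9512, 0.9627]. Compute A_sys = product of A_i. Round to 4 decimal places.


Subsystems: [0.959, 0.9619, 0.9512, 0.9627]
After subsystem 1 (A=0.959): product = 0.959
After subsystem 2 (A=0.9619): product = 0.9225
After subsystem 3 (A=0.9512): product = 0.8774
After subsystem 4 (A=0.9627): product = 0.8447
A_sys = 0.8447

0.8447


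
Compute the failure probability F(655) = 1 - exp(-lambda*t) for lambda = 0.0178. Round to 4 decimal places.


lambda = 0.0178, t = 655
lambda * t = 11.659
exp(-11.659) = 0.0
F(t) = 1 - 0.0
F(t) = 1.0

1.0


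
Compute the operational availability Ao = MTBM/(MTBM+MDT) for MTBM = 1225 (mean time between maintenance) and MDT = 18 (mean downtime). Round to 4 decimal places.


MTBM = 1225
MDT = 18
MTBM + MDT = 1243
Ao = 1225 / 1243
Ao = 0.9855

0.9855


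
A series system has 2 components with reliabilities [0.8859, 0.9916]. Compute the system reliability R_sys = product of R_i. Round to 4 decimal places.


Components: [0.8859, 0.9916]
After component 1 (R=0.8859): product = 0.8859
After component 2 (R=0.9916): product = 0.8785
R_sys = 0.8785

0.8785


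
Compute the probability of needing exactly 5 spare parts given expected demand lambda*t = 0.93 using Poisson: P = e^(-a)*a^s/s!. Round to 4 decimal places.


a = 0.93, s = 5
e^(-a) = e^(-0.93) = 0.3946
a^s = 0.93^5 = 0.6957
s! = 120
P = 0.3946 * 0.6957 / 120
P = 0.0023

0.0023


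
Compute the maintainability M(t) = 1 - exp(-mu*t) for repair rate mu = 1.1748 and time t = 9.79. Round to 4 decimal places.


mu = 1.1748, t = 9.79
mu * t = 1.1748 * 9.79 = 11.5013
exp(-11.5013) = 0.0
M(t) = 1 - 0.0
M(t) = 1.0

1.0


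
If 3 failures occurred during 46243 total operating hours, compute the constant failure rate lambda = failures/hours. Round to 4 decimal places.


failures = 3
total_hours = 46243
lambda = 3 / 46243
lambda = 0.0001

0.0001


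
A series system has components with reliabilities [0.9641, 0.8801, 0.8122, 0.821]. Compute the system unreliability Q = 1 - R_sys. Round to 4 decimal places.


Components: [0.9641, 0.8801, 0.8122, 0.821]
After component 1: product = 0.9641
After component 2: product = 0.8485
After component 3: product = 0.6892
After component 4: product = 0.5658
R_sys = 0.5658
Q = 1 - 0.5658 = 0.4342

0.4342


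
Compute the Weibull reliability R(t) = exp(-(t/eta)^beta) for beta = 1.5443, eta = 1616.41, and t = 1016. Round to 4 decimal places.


beta = 1.5443, eta = 1616.41, t = 1016
t/eta = 1016 / 1616.41 = 0.6286
(t/eta)^beta = 0.6286^1.5443 = 0.4882
R(t) = exp(-0.4882)
R(t) = 0.6137

0.6137


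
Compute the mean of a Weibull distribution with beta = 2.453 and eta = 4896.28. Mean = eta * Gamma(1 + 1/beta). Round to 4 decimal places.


beta = 2.453, eta = 4896.28
1/beta = 0.4077
1 + 1/beta = 1.4077
Gamma(1.4077) = 0.8869
Mean = 4896.28 * 0.8869
Mean = 4342.3792

4342.3792


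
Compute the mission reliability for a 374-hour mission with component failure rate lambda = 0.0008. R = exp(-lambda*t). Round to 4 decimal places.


lambda = 0.0008
mission_time = 374
lambda * t = 0.0008 * 374 = 0.2992
R = exp(-0.2992)
R = 0.7414

0.7414


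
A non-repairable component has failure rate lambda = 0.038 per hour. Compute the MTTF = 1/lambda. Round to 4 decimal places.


lambda = 0.038
MTTF = 1 / 0.038
MTTF = 26.3158

26.3158


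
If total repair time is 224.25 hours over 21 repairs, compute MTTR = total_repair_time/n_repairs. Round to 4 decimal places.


total_repair_time = 224.25
n_repairs = 21
MTTR = 224.25 / 21
MTTR = 10.6786

10.6786


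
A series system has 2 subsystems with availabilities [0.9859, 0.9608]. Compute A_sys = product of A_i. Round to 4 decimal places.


Subsystems: [0.9859, 0.9608]
After subsystem 1 (A=0.9859): product = 0.9859
After subsystem 2 (A=0.9608): product = 0.9473
A_sys = 0.9473

0.9473


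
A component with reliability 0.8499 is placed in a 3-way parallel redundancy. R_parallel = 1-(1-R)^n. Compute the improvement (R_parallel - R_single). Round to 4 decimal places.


R_single = 0.8499, n = 3
1 - R_single = 0.1501
(1 - R_single)^n = 0.1501^3 = 0.0034
R_parallel = 1 - 0.0034 = 0.9966
Improvement = 0.9966 - 0.8499
Improvement = 0.1467

0.1467


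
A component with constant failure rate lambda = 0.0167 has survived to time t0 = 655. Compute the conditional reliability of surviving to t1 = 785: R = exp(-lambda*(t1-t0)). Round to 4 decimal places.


lambda = 0.0167
t0 = 655, t1 = 785
t1 - t0 = 130
lambda * (t1-t0) = 0.0167 * 130 = 2.171
R = exp(-2.171)
R = 0.1141

0.1141


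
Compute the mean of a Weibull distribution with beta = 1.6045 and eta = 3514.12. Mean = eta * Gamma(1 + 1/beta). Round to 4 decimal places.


beta = 1.6045, eta = 3514.12
1/beta = 0.6232
1 + 1/beta = 1.6232
Gamma(1.6232) = 0.8963
Mean = 3514.12 * 0.8963
Mean = 3149.8603

3149.8603


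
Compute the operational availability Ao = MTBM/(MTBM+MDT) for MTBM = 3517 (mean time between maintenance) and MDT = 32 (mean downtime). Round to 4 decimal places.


MTBM = 3517
MDT = 32
MTBM + MDT = 3549
Ao = 3517 / 3549
Ao = 0.991

0.991


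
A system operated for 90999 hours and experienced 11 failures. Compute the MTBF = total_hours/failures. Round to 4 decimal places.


total_hours = 90999
failures = 11
MTBF = 90999 / 11
MTBF = 8272.6364

8272.6364


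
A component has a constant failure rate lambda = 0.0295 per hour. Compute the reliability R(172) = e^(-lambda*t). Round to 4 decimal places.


lambda = 0.0295
t = 172
lambda * t = 5.074
R(t) = e^(-5.074)
R(t) = 0.0063

0.0063


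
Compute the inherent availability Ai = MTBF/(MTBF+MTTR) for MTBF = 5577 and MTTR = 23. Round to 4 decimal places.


MTBF = 5577
MTTR = 23
MTBF + MTTR = 5600
Ai = 5577 / 5600
Ai = 0.9959

0.9959


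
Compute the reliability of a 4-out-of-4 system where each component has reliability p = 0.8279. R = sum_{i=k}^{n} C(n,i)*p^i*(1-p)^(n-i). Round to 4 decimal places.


k = 4, n = 4, p = 0.8279
i=4: C(4,4)=1 * 0.8279^4 * 0.1721^0 = 0.4698
R = sum of terms = 0.4698

0.4698


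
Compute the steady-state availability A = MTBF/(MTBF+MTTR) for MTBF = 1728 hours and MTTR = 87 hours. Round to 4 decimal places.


MTBF = 1728
MTTR = 87
MTBF + MTTR = 1815
A = 1728 / 1815
A = 0.9521

0.9521


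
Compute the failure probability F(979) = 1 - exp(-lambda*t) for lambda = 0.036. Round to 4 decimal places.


lambda = 0.036, t = 979
lambda * t = 35.244
exp(-35.244) = 0.0
F(t) = 1 - 0.0
F(t) = 1.0

1.0


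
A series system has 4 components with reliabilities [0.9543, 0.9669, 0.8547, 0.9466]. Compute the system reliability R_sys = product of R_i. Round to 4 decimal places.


Components: [0.9543, 0.9669, 0.8547, 0.9466]
After component 1 (R=0.9543): product = 0.9543
After component 2 (R=0.9669): product = 0.9227
After component 3 (R=0.8547): product = 0.7886
After component 4 (R=0.9466): product = 0.7465
R_sys = 0.7465

0.7465


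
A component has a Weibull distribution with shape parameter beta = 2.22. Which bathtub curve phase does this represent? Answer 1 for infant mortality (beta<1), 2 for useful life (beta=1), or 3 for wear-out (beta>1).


beta = 2.22
Compare beta to 1:
beta < 1 => infant mortality (phase 1)
beta = 1 => useful life (phase 2)
beta > 1 => wear-out (phase 3)
Since beta = 2.22, this is wear-out (increasing failure rate)
Phase = 3

3


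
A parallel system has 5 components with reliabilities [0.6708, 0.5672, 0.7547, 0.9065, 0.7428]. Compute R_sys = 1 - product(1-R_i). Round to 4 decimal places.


Components: [0.6708, 0.5672, 0.7547, 0.9065, 0.7428]
(1 - 0.6708) = 0.3292, running product = 0.3292
(1 - 0.5672) = 0.4328, running product = 0.1425
(1 - 0.7547) = 0.2453, running product = 0.0349
(1 - 0.9065) = 0.0935, running product = 0.0033
(1 - 0.7428) = 0.2572, running product = 0.0008
Product of (1-R_i) = 0.0008
R_sys = 1 - 0.0008 = 0.9992

0.9992


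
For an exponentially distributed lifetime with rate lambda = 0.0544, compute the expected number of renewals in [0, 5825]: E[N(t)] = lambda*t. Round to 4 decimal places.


lambda = 0.0544
t = 5825
E[N(t)] = lambda * t
E[N(t)] = 0.0544 * 5825
E[N(t)] = 316.88

316.88


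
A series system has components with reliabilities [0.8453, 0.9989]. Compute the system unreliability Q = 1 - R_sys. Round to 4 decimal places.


Components: [0.8453, 0.9989]
After component 1: product = 0.8453
After component 2: product = 0.8444
R_sys = 0.8444
Q = 1 - 0.8444 = 0.1556

0.1556


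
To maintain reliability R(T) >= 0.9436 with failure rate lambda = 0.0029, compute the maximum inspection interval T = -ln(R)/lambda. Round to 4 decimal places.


R_target = 0.9436
lambda = 0.0029
-ln(0.9436) = 0.0581
T = 0.0581 / 0.0029
T = 20.0183

20.0183


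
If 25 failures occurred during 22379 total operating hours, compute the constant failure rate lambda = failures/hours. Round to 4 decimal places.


failures = 25
total_hours = 22379
lambda = 25 / 22379
lambda = 0.0011

0.0011


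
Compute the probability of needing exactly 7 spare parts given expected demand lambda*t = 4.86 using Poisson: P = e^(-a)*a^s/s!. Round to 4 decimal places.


a = 4.86, s = 7
e^(-a) = e^(-4.86) = 0.0078
a^s = 4.86^7 = 64040.3777
s! = 5040
P = 0.0078 * 64040.3777 / 5040
P = 0.0985

0.0985


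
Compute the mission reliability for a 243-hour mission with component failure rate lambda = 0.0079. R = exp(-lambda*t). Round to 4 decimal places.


lambda = 0.0079
mission_time = 243
lambda * t = 0.0079 * 243 = 1.9197
R = exp(-1.9197)
R = 0.1467

0.1467


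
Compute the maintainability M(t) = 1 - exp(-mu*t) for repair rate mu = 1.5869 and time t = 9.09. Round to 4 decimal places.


mu = 1.5869, t = 9.09
mu * t = 1.5869 * 9.09 = 14.4249
exp(-14.4249) = 0.0
M(t) = 1 - 0.0
M(t) = 1.0

1.0


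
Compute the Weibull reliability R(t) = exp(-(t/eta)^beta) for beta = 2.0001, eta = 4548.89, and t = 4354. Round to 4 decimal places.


beta = 2.0001, eta = 4548.89, t = 4354
t/eta = 4354 / 4548.89 = 0.9572
(t/eta)^beta = 0.9572^2.0001 = 0.9161
R(t) = exp(-0.9161)
R(t) = 0.4001

0.4001


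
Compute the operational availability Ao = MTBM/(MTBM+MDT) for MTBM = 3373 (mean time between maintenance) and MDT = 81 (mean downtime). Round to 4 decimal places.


MTBM = 3373
MDT = 81
MTBM + MDT = 3454
Ao = 3373 / 3454
Ao = 0.9765

0.9765


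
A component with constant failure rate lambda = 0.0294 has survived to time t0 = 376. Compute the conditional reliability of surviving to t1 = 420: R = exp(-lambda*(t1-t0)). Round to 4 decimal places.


lambda = 0.0294
t0 = 376, t1 = 420
t1 - t0 = 44
lambda * (t1-t0) = 0.0294 * 44 = 1.2936
R = exp(-1.2936)
R = 0.2743

0.2743


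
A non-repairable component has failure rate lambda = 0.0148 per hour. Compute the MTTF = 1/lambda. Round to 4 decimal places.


lambda = 0.0148
MTTF = 1 / 0.0148
MTTF = 67.5676

67.5676


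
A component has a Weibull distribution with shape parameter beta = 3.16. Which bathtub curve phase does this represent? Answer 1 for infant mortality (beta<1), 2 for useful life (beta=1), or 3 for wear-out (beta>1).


beta = 3.16
Compare beta to 1:
beta < 1 => infant mortality (phase 1)
beta = 1 => useful life (phase 2)
beta > 1 => wear-out (phase 3)
Since beta = 3.16, this is wear-out (increasing failure rate)
Phase = 3

3


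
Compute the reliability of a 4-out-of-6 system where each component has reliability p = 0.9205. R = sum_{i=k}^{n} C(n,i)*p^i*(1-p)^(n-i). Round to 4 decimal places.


k = 4, n = 6, p = 0.9205
i=4: C(6,4)=15 * 0.9205^4 * 0.0795^2 = 0.0681
i=5: C(6,5)=6 * 0.9205^5 * 0.0795^1 = 0.3152
i=6: C(6,6)=1 * 0.9205^6 * 0.0795^0 = 0.6083
R = sum of terms = 0.9916

0.9916


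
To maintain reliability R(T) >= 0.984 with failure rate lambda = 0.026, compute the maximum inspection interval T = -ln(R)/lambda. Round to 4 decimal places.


R_target = 0.984
lambda = 0.026
-ln(0.984) = 0.0161
T = 0.0161 / 0.026
T = 0.6204

0.6204


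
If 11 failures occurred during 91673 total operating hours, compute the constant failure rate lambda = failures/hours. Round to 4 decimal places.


failures = 11
total_hours = 91673
lambda = 11 / 91673
lambda = 0.0001

0.0001


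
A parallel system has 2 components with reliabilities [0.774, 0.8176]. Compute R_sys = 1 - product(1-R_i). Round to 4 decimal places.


Components: [0.774, 0.8176]
(1 - 0.774) = 0.226, running product = 0.226
(1 - 0.8176) = 0.1824, running product = 0.0412
Product of (1-R_i) = 0.0412
R_sys = 1 - 0.0412 = 0.9588

0.9588


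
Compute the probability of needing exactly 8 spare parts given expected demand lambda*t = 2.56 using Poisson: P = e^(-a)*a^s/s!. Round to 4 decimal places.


a = 2.56, s = 8
e^(-a) = e^(-2.56) = 0.0773
a^s = 2.56^8 = 1844.6744
s! = 40320
P = 0.0773 * 1844.6744 / 40320
P = 0.0035

0.0035


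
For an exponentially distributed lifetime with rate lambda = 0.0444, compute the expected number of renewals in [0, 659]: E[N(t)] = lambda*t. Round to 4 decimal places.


lambda = 0.0444
t = 659
E[N(t)] = lambda * t
E[N(t)] = 0.0444 * 659
E[N(t)] = 29.2596

29.2596


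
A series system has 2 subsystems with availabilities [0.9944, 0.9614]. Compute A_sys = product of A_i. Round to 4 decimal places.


Subsystems: [0.9944, 0.9614]
After subsystem 1 (A=0.9944): product = 0.9944
After subsystem 2 (A=0.9614): product = 0.956
A_sys = 0.956

0.956


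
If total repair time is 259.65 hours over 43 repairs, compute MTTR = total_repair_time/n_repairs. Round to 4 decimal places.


total_repair_time = 259.65
n_repairs = 43
MTTR = 259.65 / 43
MTTR = 6.0384

6.0384


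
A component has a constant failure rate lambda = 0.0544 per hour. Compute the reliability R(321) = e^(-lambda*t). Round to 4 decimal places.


lambda = 0.0544
t = 321
lambda * t = 17.4624
R(t) = e^(-17.4624)
R(t) = 0.0

0.0


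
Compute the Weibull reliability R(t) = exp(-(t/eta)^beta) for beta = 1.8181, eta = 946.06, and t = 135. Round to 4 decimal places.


beta = 1.8181, eta = 946.06, t = 135
t/eta = 135 / 946.06 = 0.1427
(t/eta)^beta = 0.1427^1.8181 = 0.029
R(t) = exp(-0.029)
R(t) = 0.9714

0.9714


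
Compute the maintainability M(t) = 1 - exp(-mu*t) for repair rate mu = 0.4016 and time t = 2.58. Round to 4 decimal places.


mu = 0.4016, t = 2.58
mu * t = 0.4016 * 2.58 = 1.0361
exp(-1.0361) = 0.3548
M(t) = 1 - 0.3548
M(t) = 0.6452

0.6452


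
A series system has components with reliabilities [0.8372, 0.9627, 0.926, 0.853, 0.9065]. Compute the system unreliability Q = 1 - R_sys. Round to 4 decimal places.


Components: [0.8372, 0.9627, 0.926, 0.853, 0.9065]
After component 1: product = 0.8372
After component 2: product = 0.806
After component 3: product = 0.7463
After component 4: product = 0.6366
After component 5: product = 0.5771
R_sys = 0.5771
Q = 1 - 0.5771 = 0.4229

0.4229


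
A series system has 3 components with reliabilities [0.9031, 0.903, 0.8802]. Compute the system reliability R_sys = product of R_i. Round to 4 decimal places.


Components: [0.9031, 0.903, 0.8802]
After component 1 (R=0.9031): product = 0.9031
After component 2 (R=0.903): product = 0.8155
After component 3 (R=0.8802): product = 0.7178
R_sys = 0.7178

0.7178


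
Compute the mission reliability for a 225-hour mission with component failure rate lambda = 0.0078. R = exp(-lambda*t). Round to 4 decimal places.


lambda = 0.0078
mission_time = 225
lambda * t = 0.0078 * 225 = 1.755
R = exp(-1.755)
R = 0.1729

0.1729


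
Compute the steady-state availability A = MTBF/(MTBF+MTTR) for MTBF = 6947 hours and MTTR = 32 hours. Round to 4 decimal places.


MTBF = 6947
MTTR = 32
MTBF + MTTR = 6979
A = 6947 / 6979
A = 0.9954

0.9954


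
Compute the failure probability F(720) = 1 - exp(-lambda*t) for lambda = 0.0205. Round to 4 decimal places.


lambda = 0.0205, t = 720
lambda * t = 14.76
exp(-14.76) = 0.0
F(t) = 1 - 0.0
F(t) = 1.0

1.0


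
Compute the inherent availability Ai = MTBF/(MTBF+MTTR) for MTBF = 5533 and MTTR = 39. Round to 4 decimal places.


MTBF = 5533
MTTR = 39
MTBF + MTTR = 5572
Ai = 5533 / 5572
Ai = 0.993

0.993


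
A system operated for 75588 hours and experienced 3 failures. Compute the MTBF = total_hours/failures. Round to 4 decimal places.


total_hours = 75588
failures = 3
MTBF = 75588 / 3
MTBF = 25196.0

25196.0


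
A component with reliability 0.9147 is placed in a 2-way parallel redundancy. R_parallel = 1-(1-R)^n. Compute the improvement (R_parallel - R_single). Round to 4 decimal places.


R_single = 0.9147, n = 2
1 - R_single = 0.0853
(1 - R_single)^n = 0.0853^2 = 0.0073
R_parallel = 1 - 0.0073 = 0.9927
Improvement = 0.9927 - 0.9147
Improvement = 0.078

0.078


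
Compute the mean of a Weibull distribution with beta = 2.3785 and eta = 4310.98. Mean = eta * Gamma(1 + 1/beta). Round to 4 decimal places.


beta = 2.3785, eta = 4310.98
1/beta = 0.4204
1 + 1/beta = 1.4204
Gamma(1.4204) = 0.8863
Mean = 4310.98 * 0.8863
Mean = 3820.9945

3820.9945


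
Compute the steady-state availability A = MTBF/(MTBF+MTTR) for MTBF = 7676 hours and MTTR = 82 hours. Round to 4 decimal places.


MTBF = 7676
MTTR = 82
MTBF + MTTR = 7758
A = 7676 / 7758
A = 0.9894

0.9894


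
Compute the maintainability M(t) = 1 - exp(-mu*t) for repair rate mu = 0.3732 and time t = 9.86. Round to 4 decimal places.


mu = 0.3732, t = 9.86
mu * t = 0.3732 * 9.86 = 3.6798
exp(-3.6798) = 0.0252
M(t) = 1 - 0.0252
M(t) = 0.9748

0.9748


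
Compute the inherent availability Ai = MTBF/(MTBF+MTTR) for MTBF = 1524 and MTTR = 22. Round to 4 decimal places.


MTBF = 1524
MTTR = 22
MTBF + MTTR = 1546
Ai = 1524 / 1546
Ai = 0.9858

0.9858


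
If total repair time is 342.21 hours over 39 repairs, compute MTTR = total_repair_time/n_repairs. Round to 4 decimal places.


total_repair_time = 342.21
n_repairs = 39
MTTR = 342.21 / 39
MTTR = 8.7746

8.7746


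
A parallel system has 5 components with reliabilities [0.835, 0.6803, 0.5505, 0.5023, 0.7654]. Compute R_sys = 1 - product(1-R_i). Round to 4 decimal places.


Components: [0.835, 0.6803, 0.5505, 0.5023, 0.7654]
(1 - 0.835) = 0.165, running product = 0.165
(1 - 0.6803) = 0.3197, running product = 0.0528
(1 - 0.5505) = 0.4495, running product = 0.0237
(1 - 0.5023) = 0.4977, running product = 0.0118
(1 - 0.7654) = 0.2346, running product = 0.0028
Product of (1-R_i) = 0.0028
R_sys = 1 - 0.0028 = 0.9972

0.9972


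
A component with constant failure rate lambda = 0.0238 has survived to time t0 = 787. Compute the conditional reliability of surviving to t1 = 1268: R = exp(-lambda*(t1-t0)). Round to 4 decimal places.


lambda = 0.0238
t0 = 787, t1 = 1268
t1 - t0 = 481
lambda * (t1-t0) = 0.0238 * 481 = 11.4478
R = exp(-11.4478)
R = 0.0

0.0


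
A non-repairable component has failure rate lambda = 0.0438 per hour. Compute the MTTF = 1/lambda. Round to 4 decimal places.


lambda = 0.0438
MTTF = 1 / 0.0438
MTTF = 22.8311

22.8311


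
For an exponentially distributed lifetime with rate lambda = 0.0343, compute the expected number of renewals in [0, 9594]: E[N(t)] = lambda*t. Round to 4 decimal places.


lambda = 0.0343
t = 9594
E[N(t)] = lambda * t
E[N(t)] = 0.0343 * 9594
E[N(t)] = 329.0742

329.0742


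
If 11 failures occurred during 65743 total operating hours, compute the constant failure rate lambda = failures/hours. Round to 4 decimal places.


failures = 11
total_hours = 65743
lambda = 11 / 65743
lambda = 0.0002

0.0002


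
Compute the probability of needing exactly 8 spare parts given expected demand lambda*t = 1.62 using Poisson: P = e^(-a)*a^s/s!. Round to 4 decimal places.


a = 1.62, s = 8
e^(-a) = e^(-1.62) = 0.1979
a^s = 1.62^8 = 47.4373
s! = 40320
P = 0.1979 * 47.4373 / 40320
P = 0.0002

0.0002


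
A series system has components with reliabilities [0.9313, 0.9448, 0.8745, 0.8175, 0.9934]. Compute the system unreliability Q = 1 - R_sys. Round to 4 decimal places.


Components: [0.9313, 0.9448, 0.8745, 0.8175, 0.9934]
After component 1: product = 0.9313
After component 2: product = 0.8799
After component 3: product = 0.7695
After component 4: product = 0.629
After component 5: product = 0.6249
R_sys = 0.6249
Q = 1 - 0.6249 = 0.3751

0.3751


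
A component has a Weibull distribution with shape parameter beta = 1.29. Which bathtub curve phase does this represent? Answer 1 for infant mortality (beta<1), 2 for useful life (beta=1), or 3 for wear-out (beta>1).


beta = 1.29
Compare beta to 1:
beta < 1 => infant mortality (phase 1)
beta = 1 => useful life (phase 2)
beta > 1 => wear-out (phase 3)
Since beta = 1.29, this is wear-out (increasing failure rate)
Phase = 3

3


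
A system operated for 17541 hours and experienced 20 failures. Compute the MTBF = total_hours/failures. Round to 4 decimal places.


total_hours = 17541
failures = 20
MTBF = 17541 / 20
MTBF = 877.05

877.05


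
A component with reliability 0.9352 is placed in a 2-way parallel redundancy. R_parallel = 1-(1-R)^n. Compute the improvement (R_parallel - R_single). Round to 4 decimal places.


R_single = 0.9352, n = 2
1 - R_single = 0.0648
(1 - R_single)^n = 0.0648^2 = 0.0042
R_parallel = 1 - 0.0042 = 0.9958
Improvement = 0.9958 - 0.9352
Improvement = 0.0606

0.0606


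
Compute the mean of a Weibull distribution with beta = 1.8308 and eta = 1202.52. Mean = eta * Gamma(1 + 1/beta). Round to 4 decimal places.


beta = 1.8308, eta = 1202.52
1/beta = 0.5462
1 + 1/beta = 1.5462
Gamma(1.5462) = 0.8886
Mean = 1202.52 * 0.8886
Mean = 1068.5557

1068.5557


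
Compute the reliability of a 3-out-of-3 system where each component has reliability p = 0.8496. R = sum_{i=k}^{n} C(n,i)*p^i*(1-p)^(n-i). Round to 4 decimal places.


k = 3, n = 3, p = 0.8496
i=3: C(3,3)=1 * 0.8496^3 * 0.1504^0 = 0.6133
R = sum of terms = 0.6133

0.6133


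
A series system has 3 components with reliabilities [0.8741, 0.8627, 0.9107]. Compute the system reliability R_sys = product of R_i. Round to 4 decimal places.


Components: [0.8741, 0.8627, 0.9107]
After component 1 (R=0.8741): product = 0.8741
After component 2 (R=0.8627): product = 0.7541
After component 3 (R=0.9107): product = 0.6867
R_sys = 0.6867

0.6867


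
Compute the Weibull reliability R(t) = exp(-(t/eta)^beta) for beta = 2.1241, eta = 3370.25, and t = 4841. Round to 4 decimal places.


beta = 2.1241, eta = 3370.25, t = 4841
t/eta = 4841 / 3370.25 = 1.4364
(t/eta)^beta = 1.4364^2.1241 = 2.1581
R(t) = exp(-2.1581)
R(t) = 0.1155

0.1155


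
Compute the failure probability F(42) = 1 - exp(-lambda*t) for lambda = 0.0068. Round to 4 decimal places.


lambda = 0.0068, t = 42
lambda * t = 0.2856
exp(-0.2856) = 0.7516
F(t) = 1 - 0.7516
F(t) = 0.2484

0.2484


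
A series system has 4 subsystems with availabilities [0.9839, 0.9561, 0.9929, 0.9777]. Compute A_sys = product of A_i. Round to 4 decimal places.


Subsystems: [0.9839, 0.9561, 0.9929, 0.9777]
After subsystem 1 (A=0.9839): product = 0.9839
After subsystem 2 (A=0.9561): product = 0.9407
After subsystem 3 (A=0.9929): product = 0.934
After subsystem 4 (A=0.9777): product = 0.9132
A_sys = 0.9132

0.9132


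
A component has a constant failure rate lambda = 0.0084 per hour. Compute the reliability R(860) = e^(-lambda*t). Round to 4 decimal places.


lambda = 0.0084
t = 860
lambda * t = 7.224
R(t) = e^(-7.224)
R(t) = 0.0007

0.0007


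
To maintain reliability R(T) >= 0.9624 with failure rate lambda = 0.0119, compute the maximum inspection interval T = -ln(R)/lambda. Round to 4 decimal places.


R_target = 0.9624
lambda = 0.0119
-ln(0.9624) = 0.0383
T = 0.0383 / 0.0119
T = 3.2206

3.2206


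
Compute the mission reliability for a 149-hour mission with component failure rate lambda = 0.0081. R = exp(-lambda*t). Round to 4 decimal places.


lambda = 0.0081
mission_time = 149
lambda * t = 0.0081 * 149 = 1.2069
R = exp(-1.2069)
R = 0.2991

0.2991


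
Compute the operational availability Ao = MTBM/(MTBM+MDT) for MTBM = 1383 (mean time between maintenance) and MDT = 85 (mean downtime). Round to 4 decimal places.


MTBM = 1383
MDT = 85
MTBM + MDT = 1468
Ao = 1383 / 1468
Ao = 0.9421

0.9421


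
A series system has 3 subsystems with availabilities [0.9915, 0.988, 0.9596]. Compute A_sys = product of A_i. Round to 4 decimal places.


Subsystems: [0.9915, 0.988, 0.9596]
After subsystem 1 (A=0.9915): product = 0.9915
After subsystem 2 (A=0.988): product = 0.9796
After subsystem 3 (A=0.9596): product = 0.94
A_sys = 0.94

0.94


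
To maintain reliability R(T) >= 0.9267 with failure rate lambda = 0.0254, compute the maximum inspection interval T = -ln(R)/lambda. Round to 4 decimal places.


R_target = 0.9267
lambda = 0.0254
-ln(0.9267) = 0.0761
T = 0.0761 / 0.0254
T = 2.9971

2.9971


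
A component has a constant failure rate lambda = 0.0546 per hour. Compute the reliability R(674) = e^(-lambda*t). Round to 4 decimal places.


lambda = 0.0546
t = 674
lambda * t = 36.8004
R(t) = e^(-36.8004)
R(t) = 0.0

0.0


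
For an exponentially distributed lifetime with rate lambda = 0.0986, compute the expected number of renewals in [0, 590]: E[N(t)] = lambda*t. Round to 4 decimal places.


lambda = 0.0986
t = 590
E[N(t)] = lambda * t
E[N(t)] = 0.0986 * 590
E[N(t)] = 58.174

58.174


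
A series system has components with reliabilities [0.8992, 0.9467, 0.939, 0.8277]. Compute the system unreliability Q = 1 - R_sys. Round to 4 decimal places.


Components: [0.8992, 0.9467, 0.939, 0.8277]
After component 1: product = 0.8992
After component 2: product = 0.8513
After component 3: product = 0.7993
After component 4: product = 0.6616
R_sys = 0.6616
Q = 1 - 0.6616 = 0.3384

0.3384


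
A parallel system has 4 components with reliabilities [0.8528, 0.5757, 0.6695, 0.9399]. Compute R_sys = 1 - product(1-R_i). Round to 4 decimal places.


Components: [0.8528, 0.5757, 0.6695, 0.9399]
(1 - 0.8528) = 0.1472, running product = 0.1472
(1 - 0.5757) = 0.4243, running product = 0.0625
(1 - 0.6695) = 0.3305, running product = 0.0206
(1 - 0.9399) = 0.0601, running product = 0.0012
Product of (1-R_i) = 0.0012
R_sys = 1 - 0.0012 = 0.9988

0.9988


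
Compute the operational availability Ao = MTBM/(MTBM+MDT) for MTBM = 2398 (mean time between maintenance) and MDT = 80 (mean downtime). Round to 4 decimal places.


MTBM = 2398
MDT = 80
MTBM + MDT = 2478
Ao = 2398 / 2478
Ao = 0.9677

0.9677


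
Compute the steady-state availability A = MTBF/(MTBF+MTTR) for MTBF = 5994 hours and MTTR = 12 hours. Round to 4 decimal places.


MTBF = 5994
MTTR = 12
MTBF + MTTR = 6006
A = 5994 / 6006
A = 0.998

0.998


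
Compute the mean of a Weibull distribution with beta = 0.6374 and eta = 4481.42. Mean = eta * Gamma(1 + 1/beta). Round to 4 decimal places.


beta = 0.6374, eta = 4481.42
1/beta = 1.5689
1 + 1/beta = 2.5689
Gamma(2.5689) = 1.3969
Mean = 4481.42 * 1.3969
Mean = 6260.1371

6260.1371


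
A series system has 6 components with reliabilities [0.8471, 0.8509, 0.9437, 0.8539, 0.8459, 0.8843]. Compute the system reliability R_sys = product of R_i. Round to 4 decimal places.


Components: [0.8471, 0.8509, 0.9437, 0.8539, 0.8459, 0.8843]
After component 1 (R=0.8471): product = 0.8471
After component 2 (R=0.8509): product = 0.7208
After component 3 (R=0.9437): product = 0.6802
After component 4 (R=0.8539): product = 0.5808
After component 5 (R=0.8459): product = 0.4913
After component 6 (R=0.8843): product = 0.4345
R_sys = 0.4345

0.4345


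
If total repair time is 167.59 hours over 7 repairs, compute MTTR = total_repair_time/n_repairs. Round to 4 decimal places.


total_repair_time = 167.59
n_repairs = 7
MTTR = 167.59 / 7
MTTR = 23.9414

23.9414


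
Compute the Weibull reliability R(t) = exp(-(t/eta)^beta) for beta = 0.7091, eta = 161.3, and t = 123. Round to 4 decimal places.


beta = 0.7091, eta = 161.3, t = 123
t/eta = 123 / 161.3 = 0.7626
(t/eta)^beta = 0.7626^0.7091 = 0.8251
R(t) = exp(-0.8251)
R(t) = 0.4382

0.4382


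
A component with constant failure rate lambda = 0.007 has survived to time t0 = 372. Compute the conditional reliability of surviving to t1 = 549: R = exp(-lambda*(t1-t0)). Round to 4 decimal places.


lambda = 0.007
t0 = 372, t1 = 549
t1 - t0 = 177
lambda * (t1-t0) = 0.007 * 177 = 1.239
R = exp(-1.239)
R = 0.2897

0.2897


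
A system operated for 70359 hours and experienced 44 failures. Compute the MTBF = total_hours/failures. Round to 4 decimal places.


total_hours = 70359
failures = 44
MTBF = 70359 / 44
MTBF = 1599.0682

1599.0682


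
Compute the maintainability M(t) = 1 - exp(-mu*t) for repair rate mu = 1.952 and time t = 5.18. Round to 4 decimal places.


mu = 1.952, t = 5.18
mu * t = 1.952 * 5.18 = 10.1114
exp(-10.1114) = 0.0
M(t) = 1 - 0.0
M(t) = 1.0

1.0


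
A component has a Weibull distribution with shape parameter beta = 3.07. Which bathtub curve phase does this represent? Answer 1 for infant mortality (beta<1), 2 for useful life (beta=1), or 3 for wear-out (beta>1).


beta = 3.07
Compare beta to 1:
beta < 1 => infant mortality (phase 1)
beta = 1 => useful life (phase 2)
beta > 1 => wear-out (phase 3)
Since beta = 3.07, this is wear-out (increasing failure rate)
Phase = 3

3


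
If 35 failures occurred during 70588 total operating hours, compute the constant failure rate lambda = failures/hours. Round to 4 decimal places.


failures = 35
total_hours = 70588
lambda = 35 / 70588
lambda = 0.0005

0.0005


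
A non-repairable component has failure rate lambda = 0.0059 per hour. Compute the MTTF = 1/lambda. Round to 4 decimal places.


lambda = 0.0059
MTTF = 1 / 0.0059
MTTF = 169.4915

169.4915


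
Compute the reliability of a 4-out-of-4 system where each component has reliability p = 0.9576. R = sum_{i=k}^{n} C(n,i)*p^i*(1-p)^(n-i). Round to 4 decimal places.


k = 4, n = 4, p = 0.9576
i=4: C(4,4)=1 * 0.9576^4 * 0.0424^0 = 0.8409
R = sum of terms = 0.8409

0.8409


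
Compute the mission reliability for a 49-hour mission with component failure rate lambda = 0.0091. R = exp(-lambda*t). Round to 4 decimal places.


lambda = 0.0091
mission_time = 49
lambda * t = 0.0091 * 49 = 0.4459
R = exp(-0.4459)
R = 0.6402

0.6402


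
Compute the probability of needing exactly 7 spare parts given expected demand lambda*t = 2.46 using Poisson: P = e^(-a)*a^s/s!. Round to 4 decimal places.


a = 2.46, s = 7
e^(-a) = e^(-2.46) = 0.0854
a^s = 2.46^7 = 545.1873
s! = 5040
P = 0.0854 * 545.1873 / 5040
P = 0.0092

0.0092


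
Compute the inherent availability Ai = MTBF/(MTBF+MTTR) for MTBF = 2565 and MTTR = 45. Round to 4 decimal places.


MTBF = 2565
MTTR = 45
MTBF + MTTR = 2610
Ai = 2565 / 2610
Ai = 0.9828

0.9828


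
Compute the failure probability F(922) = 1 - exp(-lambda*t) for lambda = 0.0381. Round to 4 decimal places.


lambda = 0.0381, t = 922
lambda * t = 35.1282
exp(-35.1282) = 0.0
F(t) = 1 - 0.0
F(t) = 1.0

1.0


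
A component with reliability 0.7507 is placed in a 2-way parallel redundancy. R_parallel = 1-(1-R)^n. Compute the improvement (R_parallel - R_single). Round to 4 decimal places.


R_single = 0.7507, n = 2
1 - R_single = 0.2493
(1 - R_single)^n = 0.2493^2 = 0.0622
R_parallel = 1 - 0.0622 = 0.9378
Improvement = 0.9378 - 0.7507
Improvement = 0.1871

0.1871


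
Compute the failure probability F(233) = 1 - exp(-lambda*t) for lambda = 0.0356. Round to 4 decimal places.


lambda = 0.0356, t = 233
lambda * t = 8.2948
exp(-8.2948) = 0.0002
F(t) = 1 - 0.0002
F(t) = 0.9998

0.9998


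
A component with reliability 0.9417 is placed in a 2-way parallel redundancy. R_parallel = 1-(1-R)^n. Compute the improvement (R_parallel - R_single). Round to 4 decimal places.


R_single = 0.9417, n = 2
1 - R_single = 0.0583
(1 - R_single)^n = 0.0583^2 = 0.0034
R_parallel = 1 - 0.0034 = 0.9966
Improvement = 0.9966 - 0.9417
Improvement = 0.0549

0.0549


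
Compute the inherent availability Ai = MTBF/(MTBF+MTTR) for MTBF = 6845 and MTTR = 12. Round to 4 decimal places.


MTBF = 6845
MTTR = 12
MTBF + MTTR = 6857
Ai = 6845 / 6857
Ai = 0.9982

0.9982


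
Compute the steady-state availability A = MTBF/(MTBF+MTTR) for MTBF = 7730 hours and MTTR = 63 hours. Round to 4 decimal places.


MTBF = 7730
MTTR = 63
MTBF + MTTR = 7793
A = 7730 / 7793
A = 0.9919

0.9919


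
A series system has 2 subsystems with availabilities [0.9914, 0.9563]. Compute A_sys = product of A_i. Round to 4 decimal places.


Subsystems: [0.9914, 0.9563]
After subsystem 1 (A=0.9914): product = 0.9914
After subsystem 2 (A=0.9563): product = 0.9481
A_sys = 0.9481

0.9481


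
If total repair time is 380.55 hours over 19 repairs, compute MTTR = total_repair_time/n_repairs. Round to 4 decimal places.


total_repair_time = 380.55
n_repairs = 19
MTTR = 380.55 / 19
MTTR = 20.0289

20.0289


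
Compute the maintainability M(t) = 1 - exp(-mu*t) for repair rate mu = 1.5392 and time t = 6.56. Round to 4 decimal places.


mu = 1.5392, t = 6.56
mu * t = 1.5392 * 6.56 = 10.0972
exp(-10.0972) = 0.0
M(t) = 1 - 0.0
M(t) = 1.0

1.0


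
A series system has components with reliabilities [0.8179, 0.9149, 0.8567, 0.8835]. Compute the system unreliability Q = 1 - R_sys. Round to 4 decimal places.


Components: [0.8179, 0.9149, 0.8567, 0.8835]
After component 1: product = 0.8179
After component 2: product = 0.7483
After component 3: product = 0.6411
After component 4: product = 0.5664
R_sys = 0.5664
Q = 1 - 0.5664 = 0.4336

0.4336


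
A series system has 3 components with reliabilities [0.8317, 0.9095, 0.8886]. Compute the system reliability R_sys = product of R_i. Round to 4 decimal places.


Components: [0.8317, 0.9095, 0.8886]
After component 1 (R=0.8317): product = 0.8317
After component 2 (R=0.9095): product = 0.7564
After component 3 (R=0.8886): product = 0.6722
R_sys = 0.6722

0.6722


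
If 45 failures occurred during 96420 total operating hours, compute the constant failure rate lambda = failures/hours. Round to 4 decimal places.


failures = 45
total_hours = 96420
lambda = 45 / 96420
lambda = 0.0005

0.0005


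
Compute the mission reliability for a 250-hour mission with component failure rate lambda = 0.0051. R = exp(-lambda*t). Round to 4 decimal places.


lambda = 0.0051
mission_time = 250
lambda * t = 0.0051 * 250 = 1.275
R = exp(-1.275)
R = 0.2794

0.2794


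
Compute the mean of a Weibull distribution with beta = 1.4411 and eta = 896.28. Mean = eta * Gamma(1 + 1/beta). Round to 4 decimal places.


beta = 1.4411, eta = 896.28
1/beta = 0.6939
1 + 1/beta = 1.6939
Gamma(1.6939) = 0.9075
Mean = 896.28 * 0.9075
Mean = 813.3738

813.3738


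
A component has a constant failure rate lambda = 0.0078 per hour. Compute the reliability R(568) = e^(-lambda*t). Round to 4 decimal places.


lambda = 0.0078
t = 568
lambda * t = 4.4304
R(t) = e^(-4.4304)
R(t) = 0.0119

0.0119


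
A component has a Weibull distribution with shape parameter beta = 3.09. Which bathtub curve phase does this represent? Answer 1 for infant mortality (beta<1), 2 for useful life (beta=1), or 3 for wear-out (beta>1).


beta = 3.09
Compare beta to 1:
beta < 1 => infant mortality (phase 1)
beta = 1 => useful life (phase 2)
beta > 1 => wear-out (phase 3)
Since beta = 3.09, this is wear-out (increasing failure rate)
Phase = 3

3


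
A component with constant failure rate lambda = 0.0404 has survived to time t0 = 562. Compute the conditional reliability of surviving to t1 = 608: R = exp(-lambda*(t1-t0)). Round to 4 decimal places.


lambda = 0.0404
t0 = 562, t1 = 608
t1 - t0 = 46
lambda * (t1-t0) = 0.0404 * 46 = 1.8584
R = exp(-1.8584)
R = 0.1559

0.1559


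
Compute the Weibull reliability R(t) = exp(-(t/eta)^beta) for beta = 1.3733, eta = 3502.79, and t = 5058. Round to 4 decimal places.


beta = 1.3733, eta = 3502.79, t = 5058
t/eta = 5058 / 3502.79 = 1.444
(t/eta)^beta = 1.444^1.3733 = 1.6563
R(t) = exp(-1.6563)
R(t) = 0.1909

0.1909


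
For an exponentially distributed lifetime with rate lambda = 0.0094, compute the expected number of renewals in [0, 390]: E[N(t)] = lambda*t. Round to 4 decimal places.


lambda = 0.0094
t = 390
E[N(t)] = lambda * t
E[N(t)] = 0.0094 * 390
E[N(t)] = 3.666

3.666
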